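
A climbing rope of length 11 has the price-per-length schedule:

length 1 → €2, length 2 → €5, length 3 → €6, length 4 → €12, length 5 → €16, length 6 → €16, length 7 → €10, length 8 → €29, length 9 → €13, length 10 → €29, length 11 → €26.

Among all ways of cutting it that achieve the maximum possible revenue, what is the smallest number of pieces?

Consider every possible first cut. r[k] is the best of p[i]+r[k−i] over all sellable i≤k.
r[1] = 2
r[2] = 5
r[3] = 7  (first piece 1, then r[2]=5)
r[4] = 12
r[5] = 16
r[6] = 18  (first piece 1, then r[5]=16)
r[7] = 21  (first piece 2, then r[5]=16)
r[8] = 29
r[9] = 31  (first piece 1, then r[8]=29)
r[10] = 34  (first piece 2, then r[8]=29)
r[11] = 36  (first piece 1, then r[10]=34)
Maximum revenue is €36.
Now minimize piece count subject to staying optimal: for each k, pieces[k] = 1 + min over i with p[i]+r[k−i]=r[k] of pieces[k−i].
pieces[8] = 1
pieces[9] = 2
pieces[10] = 2
pieces[11] = 3

3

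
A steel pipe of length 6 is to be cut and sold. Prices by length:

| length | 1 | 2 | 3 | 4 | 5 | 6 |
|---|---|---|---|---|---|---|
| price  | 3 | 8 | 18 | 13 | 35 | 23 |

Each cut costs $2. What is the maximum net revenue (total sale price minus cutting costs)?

Consider every possible first cut. net[k] is the best of p[i]+net[k−i] over all sellable i≤k, charging 2 whenever i<k.
net[1] = 3
net[2] = max(3+3-2, 8+0) = 8
net[3] = max(3+8-2, 8+3-2, 18+0) = 18
net[4] = max(3+18-2, 8+8-2, 18+3-2, 13+0) = 19
net[5] = max(3+19-2, 8+18-2, 18+8-2, 13+3-2, 35+0) = 35
net[6] = max(3+35-2, 8+19-2, 18+18-2, 13+8-2, 35+3-2, 23+0) = 36
One optimal plan: pieces 5 + 1 (1 cut) → $38 − $2 = $36.

36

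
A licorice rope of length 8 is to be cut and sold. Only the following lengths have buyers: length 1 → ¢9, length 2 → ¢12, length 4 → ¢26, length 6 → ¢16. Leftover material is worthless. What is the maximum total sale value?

Build best[k] bottom-up: best[k] = max over allowed piece i of (p[i] + best[k−i]).
best[1] = 9
best[2] = max(9+9, 12+0) = 18
best[3] = max(9+18, 12+9) = 27
best[4] = max(9+27, 12+18, 26+0) = 36
best[5] = max(9+36, 12+27, 26+9) = 45
best[6] = max(9+45, 12+36, 26+18, 16+0) = 54
best[7] = max(9+54, 12+45, 26+27, 16+9) = 63
best[8] = max(9+63, 12+54, 26+36, 16+18) = 72
One optimal cutting: 1 + 1 + 1 + 1 + 1 + 1 + 1 + 1 → ¢72.

72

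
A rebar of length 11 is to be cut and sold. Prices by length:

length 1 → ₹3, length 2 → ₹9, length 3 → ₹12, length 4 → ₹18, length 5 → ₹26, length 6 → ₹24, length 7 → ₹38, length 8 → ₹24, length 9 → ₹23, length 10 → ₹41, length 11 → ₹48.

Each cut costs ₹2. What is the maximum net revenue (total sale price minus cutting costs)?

54

Build net[k] bottom-up: net[k] = max over allowed piece i of (p[i] + net[k−i]) − 2 per cut.
net[1] = 3
net[2] = 9
net[3] = 12
net[4] = 18
net[5] = 26
net[6] = 27  (first piece 1, then net[5]=26)
net[7] = 38
net[8] = 39  (first piece 1, then net[7]=38)
net[9] = 45  (first piece 2, then net[7]=38)
net[10] = 50  (first piece 5, then net[5]=26)
net[11] = 54  (first piece 4, then net[7]=38)
One optimal plan: pieces 7 + 4 (1 cut) → ₹56 − ₹2 = ₹54.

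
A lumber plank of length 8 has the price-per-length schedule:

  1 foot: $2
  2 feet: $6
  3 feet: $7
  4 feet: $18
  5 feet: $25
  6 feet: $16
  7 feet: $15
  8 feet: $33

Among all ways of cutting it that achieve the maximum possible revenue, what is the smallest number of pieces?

2

Let r[k] be the best obtainable value from length k. For each k, try every first piece i and keep the best of price[i] + r[k−i].
r[1] = 2
r[2] = 6
r[3] = 8  (first piece 1, then r[2]=6)
r[4] = 18
r[5] = 25
r[6] = 27  (first piece 1, then r[5]=25)
r[7] = 31  (first piece 2, then r[5]=25)
r[8] = 36  (first piece 4, then r[4]=18)
Maximum revenue is $36.
Now minimize piece count subject to staying optimal: for each k, pieces[k] = 1 + min over i with p[i]+r[k−i]=r[k] of pieces[k−i].
pieces[5] = 1
pieces[6] = 2
pieces[7] = 2
pieces[8] = 2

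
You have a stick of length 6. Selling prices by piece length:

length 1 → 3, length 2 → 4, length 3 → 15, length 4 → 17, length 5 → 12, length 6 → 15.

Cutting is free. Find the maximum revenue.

Consider every possible first cut. v[k] is the best of p[i]+v[k−i] over all sellable i≤k.
v[1] = 3
v[2] = 6  (first piece 1, then v[1]=3)
v[3] = 15
v[4] = 18  (first piece 1, then v[3]=15)
v[5] = 21  (first piece 1, then v[4]=18)
v[6] = 30  (first piece 3, then v[3]=15)
One optimal cutting: 3 + 3 → 15 + 15 = 30.

30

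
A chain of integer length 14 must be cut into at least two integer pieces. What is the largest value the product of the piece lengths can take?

162

Fill m[k] for k=2..14: at each k try every first piece i and multiply by the better of (k−i) uncut or m[k−i].
Small cases: m[2]=1, m[3]=2, m[4]=4, m[5]=6, m[6]=9.
m[7] = 2×max(5,6) = 2×6 = 12
m[8] = 2×max(6,9) = 2×9 = 18
m[9] = 3×max(6,9) = 3×9 = 27
m[10] = 2×max(8,18) = 2×18 = 36
m[11] = 2×max(9,27) = 2×27 = 54
m[12] = 3×max(9,27) = 3×27 = 81
m[13] = 2×max(11,54) = 2×54 = 108
m[14] = 2×max(12,81) = 2×81 = 162
One optimal split: 3 + 3 + 3 + 3 + 2; product 3×3×3×3×2 = 162.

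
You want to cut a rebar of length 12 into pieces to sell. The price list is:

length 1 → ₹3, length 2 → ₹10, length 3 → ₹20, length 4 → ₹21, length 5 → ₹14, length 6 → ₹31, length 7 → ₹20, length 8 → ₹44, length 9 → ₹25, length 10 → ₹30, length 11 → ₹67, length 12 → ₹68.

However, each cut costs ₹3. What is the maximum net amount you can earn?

Let r[k] be the best obtainable value from length k. For each k, try every first piece i and keep the best of price[i] + r[k−i] minus the 3 cut fee when i<k.
r[1] = 3
r[2] = 10
r[3] = 20
r[4] = 21
r[5] = 27  (first piece 2, then r[3]=20)
r[6] = 37  (first piece 3, then r[3]=20)
r[7] = 38  (first piece 3, then r[4]=21)
r[8] = 44  (first piece 2, then r[6]=37)
r[9] = 54  (first piece 3, then r[6]=37)
r[10] = 55  (first piece 3, then r[7]=38)
r[11] = 67
r[12] = 71  (first piece 3, then r[9]=54)
One optimal plan: pieces 3 + 3 + 3 + 3 (3 cuts) → ₹80 − ₹9 = ₹71.

71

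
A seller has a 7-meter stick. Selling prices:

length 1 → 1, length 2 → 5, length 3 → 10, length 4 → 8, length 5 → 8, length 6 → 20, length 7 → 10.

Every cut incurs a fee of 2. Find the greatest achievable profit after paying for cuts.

Let net[k] be the best obtainable value from length k. For each k, try every first piece i and keep the best of price[i] + net[k−i] minus the 2 cut fee when i<k.
net[1] = 1
net[2] = max(1+1-2, 5+0) = 5
net[3] = max(1+5-2, 5+1-2, 10+0) = 10
net[4] = max(1+10-2, 5+5-2, 10+1-2, 8+0) = 9
net[5] = max(1+9-2, 5+10-2, 10+5-2, 8+1-2, 8+0) = 13
net[6] = max(1+13-2, 5+9-2, 10+10-2, 8+5-2, 8+1-2, 20+0) = 20
net[7] = max(1+20-2, 5+13-2, 10+9-2, …, 20+1-2, 10+0) = 19
One optimal plan: pieces 6 + 1 (1 cut) → 21 − 2 = 19.

19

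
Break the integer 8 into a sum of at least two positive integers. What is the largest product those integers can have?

18

Let prod[k] be the best product for length k (with at least one cut). For each first piece i, the rest contributes max(k−i, prod[k−i]).
Small cases: prod[2]=1.
prod[3] = 1·max(2,1) = 1·2 = 2
prod[4] = 2·max(2,1) = 2·2 = 4
prod[5] = 2·max(3,2) = 2·3 = 6
prod[6] = 3·max(3,2) = 3·3 = 9
prod[7] = 2·max(5,6) = 2·6 = 12
prod[8] = 2·max(6,9) = 2·9 = 18
One optimal split: 3 + 3 + 2; product 3·3·2 = 18.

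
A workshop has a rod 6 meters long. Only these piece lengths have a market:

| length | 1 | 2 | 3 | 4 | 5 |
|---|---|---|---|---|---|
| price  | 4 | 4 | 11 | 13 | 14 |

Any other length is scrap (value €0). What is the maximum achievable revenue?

24

Consider every possible first cut. r[k] is the best of p[i]+r[k−i] over all sellable i≤k.
r[1] = 4
r[2] = max(4+4, 4+0) = 8
r[3] = max(4+8, 4+4, 11+0) = 12
r[4] = max(4+12, 4+8, 11+4, 13+0) = 16
r[5] = max(4+16, 4+12, 11+8, 13+4, 14+0) = 20
r[6] = max(4+20, 4+16, 11+12, 13+8, 14+4) = 24
One optimal cutting: 1 + 1 + 1 + 1 + 1 + 1 → €24.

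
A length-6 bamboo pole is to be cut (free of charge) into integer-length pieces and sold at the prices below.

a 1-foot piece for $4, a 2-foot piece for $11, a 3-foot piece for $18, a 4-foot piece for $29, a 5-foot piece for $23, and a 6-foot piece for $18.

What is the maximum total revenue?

40

Build r[k] bottom-up: r[k] = max over allowed piece i of (p[i] + r[k−i]).
r[1] = 4
r[2] = 11
r[3] = 18
r[4] = 29
r[5] = 33  (first piece 1, then r[4]=29)
r[6] = 40  (first piece 2, then r[4]=29)
One optimal cutting: 4 + 2 → $29 + $11 = $40.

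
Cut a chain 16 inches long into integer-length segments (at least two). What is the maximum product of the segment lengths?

Define g[k] = max over 1≤i<k of i · max(k−i, g[k−i]); the inner max lets the remainder stay uncut if that's better.
g[2] = 1×max(1,0) = 1×1 = 1
g[3] = max(1×2, 2×1) = 2
g[4] = max(1×3, 2×2, 3×1) = 4
g[5] = max(1×4, 2×3, 3×2, 4×1) = 6
g[6] = max(1×6, 2×4, 3×3, 4×2, 5×1) = 9
g[7] = max(1×9, 2×6, 3×4, 4×3, 5×2, 6×1) = 12
g[8] = max(1×12, 2×9, 3×6, …, 6×2, 7×1) = 18
g[9] = max(1×18, 2×12, 3×9, …, 7×2, 8×1) = 27
g[10] = max(1×27, 2×18, 3×12, …, 8×2, 9×1) = 36
g[11] = max(1×36, 2×27, 3×18, …, 9×2, 10×1) = 54
g[12] = max(1×54, 2×36, 3×27, …, 10×2, 11×1) = 81
g[13] = max(1×81, 2×54, 3×36, …, 11×2, 12×1) = 108
g[14] = max(1×108, 2×81, 3×54, …, 12×2, 13×1) = 162
g[15] = max(1×162, 2×108, 3×81, …, 13×2, 14×1) = 243
g[16] = max(1×243, 2×162, 3×108, …, 14×2, 15×1) = 324
One optimal split: 3 + 3 + 3 + 3 + 2 + 2; product 3×3×3×3×2×2 = 324.

324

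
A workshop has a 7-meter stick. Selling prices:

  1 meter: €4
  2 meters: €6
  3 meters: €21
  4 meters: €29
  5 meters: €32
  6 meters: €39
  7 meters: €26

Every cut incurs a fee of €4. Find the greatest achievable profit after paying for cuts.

46

Build r[k] bottom-up: r[k] = max over allowed piece i of (p[i] + r[k−i]) − 4 per cut.
r[1] = 4
r[2] = 6
r[3] = 21
r[4] = 29
r[5] = 32
r[6] = 39
r[7] = 46  (first piece 3, then r[4]=29)
One optimal plan: pieces 4 + 3 (1 cut) → €50 − €4 = €46.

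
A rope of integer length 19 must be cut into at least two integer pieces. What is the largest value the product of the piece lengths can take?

972

Let f[k] be the best product for length k (with at least one cut). For each first piece i, the rest contributes max(k−i, f[k−i]).
Small cases: f[2]=1, f[3]=2, f[4]=4, f[5]=6, f[6]=9, f[7]=12, f[8]=18, f[9]=27, f[10]=36, f[11]=54, f[12]=81, f[13]=108, f[14]=162.
f[15] = 3*max(12,81) = 3*81 = 243
f[16] = 2*max(14,162) = 2*162 = 324
f[17] = 2*max(15,243) = 2*243 = 486
f[18] = 3*max(15,243) = 3*243 = 729
f[19] = 2*max(17,486) = 2*486 = 972
One optimal split: 3 + 3 + 3 + 3 + 3 + 2 + 2; product 3*3*3*3*3*2*2 = 972.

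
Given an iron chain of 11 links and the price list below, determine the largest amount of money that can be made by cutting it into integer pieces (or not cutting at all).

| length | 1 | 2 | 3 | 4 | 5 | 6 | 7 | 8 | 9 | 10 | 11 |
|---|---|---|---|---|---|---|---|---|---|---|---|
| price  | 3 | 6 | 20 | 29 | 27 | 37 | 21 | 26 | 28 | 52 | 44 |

Build r[k] bottom-up: r[k] = max over allowed piece i of (p[i] + r[k−i]).
r[1] = 3
r[2] = 6  (first piece 1, then r[1]=3)
r[3] = 20
r[4] = 29
r[5] = 32  (first piece 1, then r[4]=29)
r[6] = 40  (first piece 3, then r[3]=20)
r[7] = 49  (first piece 3, then r[4]=29)
r[8] = 58  (first piece 4, then r[4]=29)
r[9] = 61  (first piece 1, then r[8]=58)
r[10] = 69  (first piece 3, then r[7]=49)
r[11] = 78  (first piece 3, then r[8]=58)
One optimal cutting: 4 + 4 + 3 → $29 + $29 + $20 = $78.

78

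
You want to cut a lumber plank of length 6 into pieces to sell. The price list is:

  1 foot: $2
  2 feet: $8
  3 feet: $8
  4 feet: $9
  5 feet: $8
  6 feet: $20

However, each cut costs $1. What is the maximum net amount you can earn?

Consider every possible first cut. net[k] is the best of p[i]+net[k−i] over all sellable i≤k, charging 1 whenever i<k.
net[1] = 2
net[2] = max(2+2-1, 8+0) = 8
net[3] = max(2+8-1, 8+2-1, 8+0) = 9
net[4] = max(2+9-1, 8+8-1, 8+2-1, 9+0) = 15
net[5] = max(2+15-1, 8+9-1, 8+8-1, 9+2-1, 8+0) = 16
net[6] = max(2+16-1, 8+15-1, 8+9-1, 9+8-1, 8+2-1, 20+0) = 22
One optimal plan: pieces 2 + 2 + 2 (2 cuts) → $24 − $2 = $22.

22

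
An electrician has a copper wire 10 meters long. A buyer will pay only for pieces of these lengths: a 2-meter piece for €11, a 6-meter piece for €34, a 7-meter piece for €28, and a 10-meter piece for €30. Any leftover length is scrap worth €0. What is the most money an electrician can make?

Let f[k] be the best obtainable value from length k. For each k, try every first piece i and keep the best of price[i] + f[k−i].
f[1] = 0
f[2] = 11
f[3] = 11
f[4] = 22  (first piece 2, then f[2]=11)
f[5] = 22
f[6] = 34
f[7] = 34
f[8] = 45  (first piece 2, then f[6]=34)
f[9] = 45
f[10] = 56  (first piece 2, then f[8]=45)
One optimal cutting: 6 + 2 + 2 → €56.

56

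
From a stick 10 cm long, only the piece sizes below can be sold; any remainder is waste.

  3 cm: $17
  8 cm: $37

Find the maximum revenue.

Build r[k] bottom-up: r[k] = max over allowed piece i of (p[i] + r[k−i]).
r[1] = 0
r[2] = 0
r[3] = 17
r[4] = 17
r[5] = 17
r[6] = 34  (first piece 3, then r[3]=17)
r[7] = 34
r[8] = max(17+17, 37+0) = 37
r[9] = max(17+34, 37+0) = 51
r[10] = max(17+34, 37+0) = 51
One optimal cutting: pieces 3 + 3 + 3 with 1 cm of scrap → $51.

51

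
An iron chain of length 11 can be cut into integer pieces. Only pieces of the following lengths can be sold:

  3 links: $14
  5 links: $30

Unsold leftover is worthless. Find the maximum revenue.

Let f[k] be the best obtainable value from length k. For each k, try every first piece i and keep the best of price[i] + f[k−i].
f[1] = 0
f[2] = 0
f[3] = 14
f[4] = 14
f[5] = 30
f[6] = 30
f[7] = 30
f[8] = 44  (first piece 3, then f[5]=30)
f[9] = 44
f[10] = 60  (first piece 5, then f[5]=30)
f[11] = 60
One optimal cutting: pieces 5 + 5 with 1 link of scrap → $60.

60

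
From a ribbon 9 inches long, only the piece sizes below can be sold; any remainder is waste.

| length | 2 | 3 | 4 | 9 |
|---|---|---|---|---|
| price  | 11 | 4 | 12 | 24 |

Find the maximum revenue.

44

Build f[k] bottom-up: f[k] = max over allowed piece i of (p[i] + f[k−i]).
f[1] = 0
f[2] = 11
f[3] = 11
f[4] = 22  (first piece 2, then f[2]=11)
f[5] = 22
f[6] = 33  (first piece 2, then f[4]=22)
f[7] = 33
f[8] = 44  (first piece 2, then f[6]=33)
f[9] = 44
One optimal cutting: pieces 2 + 2 + 2 + 2 with 1 inch of scrap → ¢44.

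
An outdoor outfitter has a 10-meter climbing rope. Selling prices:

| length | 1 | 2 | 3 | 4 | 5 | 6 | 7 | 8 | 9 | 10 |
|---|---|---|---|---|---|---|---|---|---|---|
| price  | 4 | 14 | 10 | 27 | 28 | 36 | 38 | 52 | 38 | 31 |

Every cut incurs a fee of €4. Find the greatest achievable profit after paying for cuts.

62

Let r[k] be the best obtainable value from length k. For each k, try every first piece i and keep the best of price[i] + r[k−i] minus the 4 cut fee when i<k.
r[1] = 4
r[2] = max(4+4-4, 14+0) = 14
r[3] = max(4+14-4, 14+4-4, 10+0) = 14
r[4] = max(4+14-4, 14+14-4, 10+4-4, 27+0) = 27
r[5] = max(4+27-4, 14+14-4, 10+14-4, 27+4-4, 28+0) = 28
r[6] = max(4+28-4, 14+27-4, 10+14-4, 27+14-4, 28+4-4, 36+0) = 37
r[7] = max(4+37-4, 14+28-4, 10+27-4, …, 36+4-4, 38+0) = 38
r[8] = max(4+38-4, 14+37-4, 10+28-4, …, 38+4-4, 52+0) = 52
r[9] = max(4+52-4, 14+38-4, 10+37-4, …, 52+4-4, 38+0) = 52
r[10] = max(4+52-4, 14+52-4, 10+38-4, …, 38+4-4, 31+0) = 62
One optimal plan: pieces 8 + 2 (1 cut) → €66 − €4 = €62.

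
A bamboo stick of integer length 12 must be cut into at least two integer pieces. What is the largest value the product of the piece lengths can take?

Define prod[k] = max over 1≤i<k of i · max(k−i, prod[k−i]); the inner max lets the remainder stay uncut if that's better.
prod[2] = 1*max(1,0) = 1*1 = 1
prod[3] = 1*max(2,1) = 1*2 = 2
prod[4] = 2*max(2,1) = 2*2 = 4
prod[5] = 2*max(3,2) = 2*3 = 6
prod[6] = 3*max(3,2) = 3*3 = 9
prod[7] = 2*max(5,6) = 2*6 = 12
prod[8] = 2*max(6,9) = 2*9 = 18
prod[9] = 3*max(6,9) = 3*9 = 27
prod[10] = 2*max(8,18) = 2*18 = 36
prod[11] = 2*max(9,27) = 2*27 = 54
prod[12] = 3*max(9,27) = 3*27 = 81
One optimal split: 3 + 3 + 3 + 3; product 3*3*3*3 = 81.

81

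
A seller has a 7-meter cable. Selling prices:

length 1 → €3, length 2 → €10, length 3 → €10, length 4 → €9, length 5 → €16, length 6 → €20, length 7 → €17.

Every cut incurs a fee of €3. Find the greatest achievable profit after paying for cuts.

24

Let v[k] be the best obtainable value from length k. For each k, try every first piece i and keep the best of price[i] + v[k−i] minus the 3 cut fee when i<k.
v[1] = 3
v[2] = 10
v[3] = 10  (first piece 1, then v[2]=10)
v[4] = 17  (first piece 2, then v[2]=10)
v[5] = 17  (first piece 1, then v[4]=17)
v[6] = 24  (first piece 2, then v[4]=17)
v[7] = 24  (first piece 1, then v[6]=24)
One optimal plan: pieces 2 + 2 + 2 + 1 (3 cuts) → €33 − €9 = €24.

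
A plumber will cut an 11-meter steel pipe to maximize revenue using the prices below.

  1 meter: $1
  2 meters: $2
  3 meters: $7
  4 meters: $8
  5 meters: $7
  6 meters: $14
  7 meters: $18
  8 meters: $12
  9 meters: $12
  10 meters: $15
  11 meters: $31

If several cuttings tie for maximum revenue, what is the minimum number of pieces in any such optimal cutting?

Build r[k] bottom-up: r[k] = max over allowed piece i of (p[i] + r[k−i]).
r[1] = 1
r[2] = max(1+1, 2+0) = 2
r[3] = max(1+2, 2+1, 7+0) = 7
r[4] = max(1+7, 2+2, 7+1, 8+0) = 8
r[5] = max(1+8, 2+7, 7+2, 8+1, 7+0) = 9
r[6] = max(1+9, 2+8, 7+7, 8+2, 7+1, 14+0) = 14
r[7] = max(1+14, 2+9, 7+8, …, 14+1, 18+0) = 18
r[8] = max(1+18, 2+14, 7+9, …, 18+1, 12+0) = 19
r[9] = max(1+19, 2+18, 7+14, …, 12+1, 12+0) = 21
r[10] = max(1+21, 2+19, 7+18, …, 12+1, 15+0) = 25
r[11] = max(1+25, 2+21, 7+19, …, 15+1, 31+0) = 31
Maximum revenue is $31.
Now minimize piece count subject to staying optimal: for each k, pieces[k] = 1 + min over i with p[i]+r[k−i]=r[k] of pieces[k−i].
pieces[8] = 2
pieces[9] = 2
pieces[10] = 2
pieces[11] = 1

1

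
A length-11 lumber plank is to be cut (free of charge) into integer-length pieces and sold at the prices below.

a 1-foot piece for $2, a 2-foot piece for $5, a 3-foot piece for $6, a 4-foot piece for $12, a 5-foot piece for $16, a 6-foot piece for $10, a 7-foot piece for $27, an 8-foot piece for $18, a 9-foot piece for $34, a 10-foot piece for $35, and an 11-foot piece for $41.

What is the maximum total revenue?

41

Let r[k] be the best obtainable value from length k. For each k, try every first piece i and keep the best of price[i] + r[k−i].
r[1] = 2
r[2] = max(2+2, 5+0) = 5
r[3] = max(2+5, 5+2, 6+0) = 7
r[4] = max(2+7, 5+5, 6+2, 12+0) = 12
r[5] = max(2+12, 5+7, 6+5, 12+2, 16+0) = 16
r[6] = max(2+16, 5+12, 6+7, 12+5, 16+2, 10+0) = 18
r[7] = max(2+18, 5+16, 6+12, …, 10+2, 27+0) = 27
r[8] = max(2+27, 5+18, 6+16, …, 27+2, 18+0) = 29
r[9] = max(2+29, 5+27, 6+18, …, 18+2, 34+0) = 34
r[10] = max(2+34, 5+29, 6+27, …, 34+2, 35+0) = 36
r[11] = max(2+36, 5+34, 6+29, …, 35+2, 41+0) = 41
Best is to sell the whole 11-foot piece uncut for $41.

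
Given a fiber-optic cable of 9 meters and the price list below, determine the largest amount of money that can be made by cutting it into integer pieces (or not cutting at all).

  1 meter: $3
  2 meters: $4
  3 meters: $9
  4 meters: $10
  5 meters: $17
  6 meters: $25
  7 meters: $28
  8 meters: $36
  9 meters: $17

39

Consider every possible first cut. best[k] is the best of p[i]+best[k−i] over all sellable i≤k.
best[1] = 3
best[2] = 6  (first piece 1, then best[1]=3)
best[3] = 9  (first piece 1, then best[2]=6)
best[4] = 12  (first piece 1, then best[3]=9)
best[5] = 17
best[6] = 25
best[7] = 28  (first piece 1, then best[6]=25)
best[8] = 36
best[9] = 39  (first piece 1, then best[8]=36)
One optimal cutting: 8 + 1 → $36 + $3 = $39.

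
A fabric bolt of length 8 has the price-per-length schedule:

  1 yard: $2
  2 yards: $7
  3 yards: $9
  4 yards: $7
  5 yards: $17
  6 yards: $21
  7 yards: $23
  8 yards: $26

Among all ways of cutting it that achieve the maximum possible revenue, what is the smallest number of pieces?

Build r[k] bottom-up: r[k] = max over allowed piece i of (p[i] + r[k−i]).
r[1] = 2
r[2] = 7
r[3] = 9  (first piece 1, then r[2]=7)
r[4] = 14  (first piece 2, then r[2]=7)
r[5] = 17
r[6] = 21  (first piece 2, then r[4]=14)
r[7] = 24  (first piece 2, then r[5]=17)
r[8] = 28  (first piece 2, then r[6]=21)
Maximum revenue is $28.
Now minimize piece count subject to staying optimal: for each k, pieces[k] = 1 + min over i with p[i]+r[k−i]=r[k] of pieces[k−i].
pieces[5] = 1
pieces[6] = 1
pieces[7] = 2
pieces[8] = 2

2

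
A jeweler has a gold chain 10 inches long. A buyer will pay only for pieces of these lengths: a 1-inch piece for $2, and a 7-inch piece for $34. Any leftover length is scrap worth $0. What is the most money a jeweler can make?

40

Let r[k] be the best obtainable value from length k. For each k, try every first piece i and keep the best of price[i] + r[k−i].
r[1] = 2
r[2] = 4  (first piece 1, then r[1]=2)
r[3] = 6  (first piece 1, then r[2]=4)
r[4] = 8  (first piece 1, then r[3]=6)
r[5] = 10  (first piece 1, then r[4]=8)
r[6] = 12  (first piece 1, then r[5]=10)
r[7] = 34
r[8] = 36  (first piece 1, then r[7]=34)
r[9] = 38  (first piece 1, then r[8]=36)
r[10] = 40  (first piece 1, then r[9]=38)
One optimal cutting: 7 + 1 + 1 + 1 → $40.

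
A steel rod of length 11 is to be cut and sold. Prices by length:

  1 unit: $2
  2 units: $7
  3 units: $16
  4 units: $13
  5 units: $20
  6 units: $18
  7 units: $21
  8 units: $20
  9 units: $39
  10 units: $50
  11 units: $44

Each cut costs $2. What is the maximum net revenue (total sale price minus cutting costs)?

Let r[k] be the best obtainable value from length k. For each k, try every first piece i and keep the best of price[i] + r[k−i] minus the 2 cut fee when i<k.
r[1] = 2
r[2] = max(2+2-2, 7+0) = 7
r[3] = max(2+7-2, 7+2-2, 16+0) = 16
r[4] = max(2+16-2, 7+7-2, 16+2-2, 13+0) = 16
r[5] = max(2+16-2, 7+16-2, 16+7-2, 13+2-2, 20+0) = 21
r[6] = max(2+21-2, 7+16-2, 16+16-2, 13+7-2, 20+2-2, 18+0) = 30
r[7] = max(2+30-2, 7+21-2, 16+16-2, …, 18+2-2, 21+0) = 30
r[8] = max(2+30-2, 7+30-2, 16+21-2, …, 21+2-2, 20+0) = 35
r[9] = max(2+35-2, 7+30-2, 16+30-2, …, 20+2-2, 39+0) = 44
r[10] = max(2+44-2, 7+35-2, 16+30-2, …, 39+2-2, 50+0) = 50
r[11] = max(2+50-2, 7+44-2, 16+35-2, …, 50+2-2, 44+0) = 50
One optimal plan: pieces 10 + 1 (1 cut) → $52 − $2 = $50.

50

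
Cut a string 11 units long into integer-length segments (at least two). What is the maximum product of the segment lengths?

Let P[k] be the best product for length k (with at least one cut). For each first piece i, the rest contributes max(k−i, P[k−i]).
P[2] = 1*max(1,0) = 1*1 = 1
P[3] = max(1*2, 2*1) = 2
P[4] = max(1*3, 2*2, 3*1) = 4
P[5] = max(1*4, 2*3, 3*2, 4*1) = 6
P[6] = max(1*6, 2*4, 3*3, 4*2, 5*1) = 9
P[7] = max(1*9, 2*6, 3*4, 4*3, 5*2, 6*1) = 12
P[8] = max(1*12, 2*9, 3*6, …, 6*2, 7*1) = 18
P[9] = max(1*18, 2*12, 3*9, …, 7*2, 8*1) = 27
P[10] = max(1*27, 2*18, 3*12, …, 8*2, 9*1) = 36
P[11] = max(1*36, 2*27, 3*18, …, 9*2, 10*1) = 54
One optimal split: 3 + 3 + 3 + 2; product 3*3*3*2 = 54.

54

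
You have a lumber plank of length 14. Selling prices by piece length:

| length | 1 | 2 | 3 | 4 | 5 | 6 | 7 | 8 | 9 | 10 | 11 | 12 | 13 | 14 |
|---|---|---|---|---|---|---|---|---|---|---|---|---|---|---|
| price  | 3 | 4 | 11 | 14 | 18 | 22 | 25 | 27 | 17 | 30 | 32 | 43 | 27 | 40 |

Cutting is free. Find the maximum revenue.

51

Let R[k] be the best obtainable value from length k. For each k, try every first piece i and keep the best of price[i] + R[k−i].
R[1] = 3
R[2] = max(3+3, 4+0) = 6
R[3] = max(3+6, 4+3, 11+0) = 11
R[4] = max(3+11, 4+6, 11+3, 14+0) = 14
R[5] = max(3+14, 4+11, 11+6, 14+3, 18+0) = 18
R[6] = max(3+18, 4+14, 11+11, 14+6, 18+3, 22+0) = 22
R[7] = max(3+22, 4+18, 11+14, …, 22+3, 25+0) = 25
R[8] = max(3+25, 4+22, 11+18, …, 25+3, 27+0) = 29
R[9] = max(3+29, 4+25, 11+22, …, 27+3, 17+0) = 33
R[10] = max(3+33, 4+29, 11+25, …, 17+3, 30+0) = 36
R[11] = max(3+36, 4+33, 11+29, …, 30+3, 32+0) = 40
R[12] = max(3+40, 4+36, 11+33, …, 32+3, 43+0) = 44
R[13] = max(3+44, 4+40, 11+36, …, 43+3, 27+0) = 47
R[14] = max(3+47, 4+44, 11+40, …, 27+3, 40+0) = 51
One optimal cutting: 5 + 3 + 3 + 3 → $18 + $11 + $11 + $11 = $51.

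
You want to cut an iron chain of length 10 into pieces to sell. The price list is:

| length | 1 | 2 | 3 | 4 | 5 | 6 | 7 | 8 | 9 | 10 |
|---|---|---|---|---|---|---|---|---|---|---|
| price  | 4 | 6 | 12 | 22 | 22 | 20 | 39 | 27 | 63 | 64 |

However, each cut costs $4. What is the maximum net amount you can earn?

Build net[k] bottom-up: net[k] = max over allowed piece i of (p[i] + net[k−i]) − 4 per cut.
net[1] = 4
net[2] = 6
net[3] = 12
net[4] = 22
net[5] = 22  (first piece 1, then net[4]=22)
net[6] = 24  (first piece 2, then net[4]=22)
net[7] = 39
net[8] = 40  (first piece 4, then net[4]=22)
net[9] = 63
net[10] = 64
Best is to make no cuts and sell whole for $64.

64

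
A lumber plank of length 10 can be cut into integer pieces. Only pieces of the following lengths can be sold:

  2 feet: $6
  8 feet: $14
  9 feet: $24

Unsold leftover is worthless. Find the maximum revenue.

30

Consider every possible first cut. best[k] is the best of p[i]+best[k−i] over all sellable i≤k.
best[1] = 0
best[2] = 6
best[3] = 6
best[4] = 12  (first piece 2, then best[2]=6)
best[5] = 12
best[6] = 18  (first piece 2, then best[4]=12)
best[7] = 18
best[8] = max(6+18, 14+0) = 24
best[9] = max(6+18, 14+0, 24+0) = 24
best[10] = max(6+24, 14+6, 24+0) = 30
One optimal cutting: 2 + 2 + 2 + 2 + 2 → $30.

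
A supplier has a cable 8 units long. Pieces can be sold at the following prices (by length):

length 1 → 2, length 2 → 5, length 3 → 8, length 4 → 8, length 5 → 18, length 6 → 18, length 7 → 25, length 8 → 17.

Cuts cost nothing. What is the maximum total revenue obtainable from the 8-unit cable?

27

Let R[k] be the best obtainable value from length k. For each k, try every first piece i and keep the best of price[i] + R[k−i].
R[1] = 2
R[2] = 5
R[3] = 8
R[4] = 10  (first piece 1, then R[3]=8)
R[5] = 18
R[6] = 20  (first piece 1, then R[5]=18)
R[7] = 25
R[8] = 27  (first piece 1, then R[7]=25)
One optimal cutting: 7 + 1 → 25 + 2 = 27.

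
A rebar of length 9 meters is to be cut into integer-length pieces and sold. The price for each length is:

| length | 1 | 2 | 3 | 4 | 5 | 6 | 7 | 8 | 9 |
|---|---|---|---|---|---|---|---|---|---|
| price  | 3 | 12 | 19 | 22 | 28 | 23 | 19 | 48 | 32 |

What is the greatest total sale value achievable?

Consider every possible first cut. r[k] is the best of p[i]+r[k−i] over all sellable i≤k.
r[1] = 3
r[2] = max(3+3, 12+0) = 12
r[3] = max(3+12, 12+3, 19+0) = 19
r[4] = max(3+19, 12+12, 19+3, 22+0) = 24
r[5] = max(3+24, 12+19, 19+12, 22+3, 28+0) = 31
r[6] = max(3+31, 12+24, 19+19, 22+12, 28+3, 23+0) = 38
r[7] = max(3+38, 12+31, 19+24, …, 23+3, 19+0) = 43
r[8] = max(3+43, 12+38, 19+31, …, 19+3, 48+0) = 50
r[9] = max(3+50, 12+43, 19+38, …, 48+3, 32+0) = 57
One optimal cutting: 3 + 3 + 3 → ₹19 + ₹19 + ₹19 = ₹57.

57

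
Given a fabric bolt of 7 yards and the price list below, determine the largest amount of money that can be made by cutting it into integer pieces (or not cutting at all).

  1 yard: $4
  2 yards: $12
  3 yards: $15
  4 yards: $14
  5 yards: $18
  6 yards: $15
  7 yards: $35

Let v[k] be the best obtainable value from length k. For each k, try every first piece i and keep the best of price[i] + v[k−i].
v[1] = 4
v[2] = max(4+4, 12+0) = 12
v[3] = max(4+12, 12+4, 15+0) = 16
v[4] = max(4+16, 12+12, 15+4, 14+0) = 24
v[5] = max(4+24, 12+16, 15+12, 14+4, 18+0) = 28
v[6] = max(4+28, 12+24, 15+16, 14+12, 18+4, 15+0) = 36
v[7] = max(4+36, 12+28, 15+24, …, 15+4, 35+0) = 40
One optimal cutting: 2 + 2 + 2 + 1 → $12 + $12 + $12 + $4 = $40.

40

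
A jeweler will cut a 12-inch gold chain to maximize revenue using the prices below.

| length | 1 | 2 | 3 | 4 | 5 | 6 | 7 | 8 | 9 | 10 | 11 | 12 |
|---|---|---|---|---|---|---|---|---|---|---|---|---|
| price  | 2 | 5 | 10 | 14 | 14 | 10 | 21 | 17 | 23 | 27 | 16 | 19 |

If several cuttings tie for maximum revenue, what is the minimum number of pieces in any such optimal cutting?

3

Build r[k] bottom-up: r[k] = max over allowed piece i of (p[i] + r[k−i]).
r[1] = 2
r[2] = max(2+2, 5+0) = 5
r[3] = max(2+5, 5+2, 10+0) = 10
r[4] = max(2+10, 5+5, 10+2, 14+0) = 14
r[5] = max(2+14, 5+10, 10+5, 14+2, 14+0) = 16
r[6] = max(2+16, 5+14, 10+10, 14+5, 14+2, 10+0) = 20
r[7] = max(2+20, 5+16, 10+14, …, 10+2, 21+0) = 24
r[8] = max(2+24, 5+20, 10+16, …, 21+2, 17+0) = 28
r[9] = max(2+28, 5+24, 10+20, …, 17+2, 23+0) = 30
r[10] = max(2+30, 5+28, 10+24, …, 23+2, 27+0) = 34
r[11] = max(2+34, 5+30, 10+28, …, 27+2, 16+0) = 38
r[12] = max(2+38, 5+34, 10+30, …, 16+2, 19+0) = 42
Maximum revenue is $42.
Now minimize piece count subject to staying optimal: for each k, pieces[k] = 1 + min over i with p[i]+r[k−i]=r[k] of pieces[k−i].
pieces[9] = 3
pieces[10] = 3
pieces[11] = 3
pieces[12] = 3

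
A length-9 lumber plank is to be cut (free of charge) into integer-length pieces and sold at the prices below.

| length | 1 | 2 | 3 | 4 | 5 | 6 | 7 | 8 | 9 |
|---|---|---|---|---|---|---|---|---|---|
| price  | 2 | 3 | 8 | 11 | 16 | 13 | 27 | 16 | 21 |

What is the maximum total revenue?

Consider every possible first cut. R[k] is the best of p[i]+R[k−i] over all sellable i≤k.
R[1] = 2
R[2] = max(2+2, 3+0) = 4
R[3] = max(2+4, 3+2, 8+0) = 8
R[4] = max(2+8, 3+4, 8+2, 11+0) = 11
R[5] = max(2+11, 3+8, 8+4, 11+2, 16+0) = 16
R[6] = max(2+16, 3+11, 8+8, 11+4, 16+2, 13+0) = 18
R[7] = max(2+18, 3+16, 8+11, …, 13+2, 27+0) = 27
R[8] = max(2+27, 3+18, 8+16, …, 27+2, 16+0) = 29
R[9] = max(2+29, 3+27, 8+18, …, 16+2, 21+0) = 31
One optimal cutting: 7 + 1 + 1 → $27 + $2 + $2 = $31.

31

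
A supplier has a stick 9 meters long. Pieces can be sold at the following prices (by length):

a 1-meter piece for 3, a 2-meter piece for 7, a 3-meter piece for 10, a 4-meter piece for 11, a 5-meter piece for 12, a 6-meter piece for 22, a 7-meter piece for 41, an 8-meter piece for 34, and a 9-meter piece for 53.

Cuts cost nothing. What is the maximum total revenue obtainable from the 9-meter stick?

53

Build r[k] bottom-up: r[k] = max over allowed piece i of (p[i] + r[k−i]).
r[1] = 3
r[2] = max(3+3, 7+0) = 7
r[3] = max(3+7, 7+3, 10+0) = 10
r[4] = max(3+10, 7+7, 10+3, 11+0) = 14
r[5] = max(3+14, 7+10, 10+7, 11+3, 12+0) = 17
r[6] = max(3+17, 7+14, 10+10, 11+7, 12+3, 22+0) = 22
r[7] = max(3+22, 7+17, 10+14, …, 22+3, 41+0) = 41
r[8] = max(3+41, 7+22, 10+17, …, 41+3, 34+0) = 44
r[9] = max(3+44, 7+41, 10+22, …, 34+3, 53+0) = 53
Best is to sell the whole 9-meter piece uncut for 53.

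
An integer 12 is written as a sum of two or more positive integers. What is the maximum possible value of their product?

81

Fill m[k] for k=2..12: at each k try every first piece i and multiply by the better of (k−i) uncut or m[k−i].
m[2] = 1·max(1,0) = 1·1 = 1
m[3] = max(1·2, 2·1) = 2
m[4] = max(1·3, 2·2, 3·1) = 4
m[5] = max(1·4, 2·3, 3·2, 4·1) = 6
m[6] = max(1·6, 2·4, 3·3, 4·2, 5·1) = 9
m[7] = max(1·9, 2·6, 3·4, 4·3, 5·2, 6·1) = 12
m[8] = max(1·12, 2·9, 3·6, …, 6·2, 7·1) = 18
m[9] = max(1·18, 2·12, 3·9, …, 7·2, 8·1) = 27
m[10] = max(1·27, 2·18, 3·12, …, 8·2, 9·1) = 36
m[11] = max(1·36, 2·27, 3·18, …, 9·2, 10·1) = 54
m[12] = max(1·54, 2·36, 3·27, …, 10·2, 11·1) = 81
One optimal split: 3 + 3 + 3 + 3; product 3·3·3·3 = 81.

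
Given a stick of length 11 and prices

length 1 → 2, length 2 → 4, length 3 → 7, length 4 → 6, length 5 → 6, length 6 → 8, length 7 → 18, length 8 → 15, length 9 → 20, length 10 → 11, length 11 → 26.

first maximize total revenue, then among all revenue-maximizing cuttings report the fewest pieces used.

Let r[k] be the best obtainable value from length k. For each k, try every first piece i and keep the best of price[i] + r[k−i].
r[1] = 2
r[2] = max(2+2, 4+0) = 4
r[3] = max(2+4, 4+2, 7+0) = 7
r[4] = max(2+7, 4+4, 7+2, 6+0) = 9
r[5] = max(2+9, 4+7, 7+4, 6+2, 6+0) = 11
r[6] = max(2+11, 4+9, 7+7, 6+4, 6+2, 8+0) = 14
r[7] = max(2+14, 4+11, 7+9, …, 8+2, 18+0) = 18
r[8] = max(2+18, 4+14, 7+11, …, 18+2, 15+0) = 20
r[9] = max(2+20, 4+18, 7+14, …, 15+2, 20+0) = 22
r[10] = max(2+22, 4+20, 7+18, …, 20+2, 11+0) = 25
r[11] = max(2+25, 4+22, 7+20, …, 11+2, 26+0) = 27
Maximum revenue is 27.
Now minimize piece count subject to staying optimal: for each k, pieces[k] = 1 + min over i with p[i]+r[k−i]=r[k] of pieces[k−i].
pieces[8] = 2
pieces[9] = 2
pieces[10] = 2
pieces[11] = 3

3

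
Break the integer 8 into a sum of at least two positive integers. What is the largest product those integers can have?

18

Let prod[k] be the best product for length k (with at least one cut). For each first piece i, the rest contributes max(k−i, prod[k−i]).
prod[2] = 1*max(1,0) = 1*1 = 1
prod[3] = 1*max(2,1) = 1*2 = 2
prod[4] = 2*max(2,1) = 2*2 = 4
prod[5] = 2*max(3,2) = 2*3 = 6
prod[6] = 3*max(3,2) = 3*3 = 9
prod[7] = 2*max(5,6) = 2*6 = 12
prod[8] = 2*max(6,9) = 2*9 = 18
One optimal split: 3 + 3 + 2; product 3*3*2 = 18.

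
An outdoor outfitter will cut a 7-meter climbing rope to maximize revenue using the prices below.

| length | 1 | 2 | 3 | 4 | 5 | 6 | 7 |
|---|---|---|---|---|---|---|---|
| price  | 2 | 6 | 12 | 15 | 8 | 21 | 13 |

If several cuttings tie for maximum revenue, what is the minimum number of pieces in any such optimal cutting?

2

Consider every possible first cut. r[k] is the best of p[i]+r[k−i] over all sellable i≤k.
r[1] = 2
r[2] = 6
r[3] = 12
r[4] = 15
r[5] = 18  (first piece 2, then r[3]=12)
r[6] = 24  (first piece 3, then r[3]=12)
r[7] = 27  (first piece 3, then r[4]=15)
Maximum revenue is €27.
Now minimize piece count subject to staying optimal: for each k, pieces[k] = 1 + min over i with p[i]+r[k−i]=r[k] of pieces[k−i].
pieces[4] = 1
pieces[5] = 2
pieces[6] = 2
pieces[7] = 2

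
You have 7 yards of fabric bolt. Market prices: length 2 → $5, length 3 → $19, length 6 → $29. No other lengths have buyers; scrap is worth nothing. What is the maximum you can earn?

38

Consider every possible first cut. f[k] is the best of p[i]+f[k−i] over all sellable i≤k.
f[1] = 0
f[2] = 5
f[3] = max(5+0, 19+0) = 19
f[4] = max(5+5, 19+0) = 19
f[5] = max(5+19, 19+5) = 24
f[6] = max(5+19, 19+19, 29+0) = 38
f[7] = max(5+24, 19+19, 29+0) = 38
One optimal cutting: pieces 3 + 3 with 1 yard of scrap → $38.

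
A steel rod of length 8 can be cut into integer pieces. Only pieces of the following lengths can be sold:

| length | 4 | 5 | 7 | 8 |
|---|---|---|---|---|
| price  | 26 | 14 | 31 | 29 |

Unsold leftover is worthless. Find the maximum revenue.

52

Build f[k] bottom-up: f[k] = max over allowed piece i of (p[i] + f[k−i]).
f[1] = 0
f[2] = 0
f[3] = 0
f[4] = 26
f[5] = 26
f[6] = 26
f[7] = 31
f[8] = 52  (first piece 4, then f[4]=26)
One optimal cutting: 4 + 4 → $52.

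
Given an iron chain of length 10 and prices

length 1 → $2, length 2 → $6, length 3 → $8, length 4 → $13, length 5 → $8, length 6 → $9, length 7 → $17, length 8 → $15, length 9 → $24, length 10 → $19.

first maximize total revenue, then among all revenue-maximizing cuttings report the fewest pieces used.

Consider every possible first cut. r[k] is the best of p[i]+r[k−i] over all sellable i≤k.
r[1] = 2
r[2] = max(2+2, 6+0) = 6
r[3] = max(2+6, 6+2, 8+0) = 8
r[4] = max(2+8, 6+6, 8+2, 13+0) = 13
r[5] = max(2+13, 6+8, 8+6, 13+2, 8+0) = 15
r[6] = max(2+15, 6+13, 8+8, 13+6, 8+2, 9+0) = 19
r[7] = max(2+19, 6+15, 8+13, …, 9+2, 17+0) = 21
r[8] = max(2+21, 6+19, 8+15, …, 17+2, 15+0) = 26
r[9] = max(2+26, 6+21, 8+19, …, 15+2, 24+0) = 28
r[10] = max(2+28, 6+26, 8+21, …, 24+2, 19+0) = 32
Maximum revenue is $32.
Now minimize piece count subject to staying optimal: for each k, pieces[k] = 1 + min over i with p[i]+r[k−i]=r[k] of pieces[k−i].
pieces[7] = 2
pieces[8] = 2
pieces[9] = 3
pieces[10] = 3

3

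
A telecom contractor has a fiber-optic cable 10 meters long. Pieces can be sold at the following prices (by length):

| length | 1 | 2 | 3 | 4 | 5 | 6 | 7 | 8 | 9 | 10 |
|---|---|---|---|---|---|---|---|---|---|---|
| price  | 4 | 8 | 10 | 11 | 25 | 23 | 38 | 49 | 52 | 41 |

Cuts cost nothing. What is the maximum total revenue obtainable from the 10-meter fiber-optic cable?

57

Let best[k] be the best obtainable value from length k. For each k, try every first piece i and keep the best of price[i] + best[k−i].
best[1] = 4
best[2] = 8  (first piece 1, then best[1]=4)
best[3] = 12  (first piece 1, then best[2]=8)
best[4] = 16  (first piece 1, then best[3]=12)
best[5] = 25
best[6] = 29  (first piece 1, then best[5]=25)
best[7] = 38
best[8] = 49
best[9] = 53  (first piece 1, then best[8]=49)
best[10] = 57  (first piece 1, then best[9]=53)
One optimal cutting: 8 + 1 + 1 → $49 + $4 + $4 = $57.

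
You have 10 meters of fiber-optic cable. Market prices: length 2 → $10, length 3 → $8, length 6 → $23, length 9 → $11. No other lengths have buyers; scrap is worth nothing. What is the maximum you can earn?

Build best[k] bottom-up: best[k] = max over allowed piece i of (p[i] + best[k−i]).
best[1] = 0
best[2] = 10
best[3] = max(10+0, 8+0) = 10
best[4] = max(10+10, 8+0) = 20
best[5] = max(10+10, 8+10) = 20
best[6] = max(10+20, 8+10, 23+0) = 30
best[7] = max(10+20, 8+20, 23+0) = 30
best[8] = max(10+30, 8+20, 23+10) = 40
best[9] = max(10+30, 8+30, 23+10, 11+0) = 40
best[10] = max(10+40, 8+30, 23+20, 11+0) = 50
One optimal cutting: 2 + 2 + 2 + 2 + 2 → $50.

50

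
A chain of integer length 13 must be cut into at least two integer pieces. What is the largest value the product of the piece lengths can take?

108

Let m[k] be the best product for length k (with at least one cut). For each first piece i, the rest contributes max(k−i, m[k−i]).
Small cases: m[2]=1, m[3]=2, m[4]=4, m[5]=6, m[6]=9, m[7]=12, m[8]=18.
m[9] = max(1×18, 2×12, 3×9, …, 7×2, 8×1) = 27
m[10] = max(1×27, 2×18, 3×12, …, 8×2, 9×1) = 36
m[11] = max(1×36, 2×27, 3×18, …, 9×2, 10×1) = 54
m[12] = max(1×54, 2×36, 3×27, …, 10×2, 11×1) = 81
m[13] = max(1×81, 2×54, 3×36, …, 11×2, 12×1) = 108
One optimal split: 3 + 3 + 3 + 2 + 2; product 3×3×3×2×2 = 108.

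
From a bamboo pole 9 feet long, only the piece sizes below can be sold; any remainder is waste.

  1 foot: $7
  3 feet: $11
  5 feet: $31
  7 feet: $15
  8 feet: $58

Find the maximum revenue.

Consider every possible first cut. best[k] is the best of p[i]+best[k−i] over all sellable i≤k.
best[1] = 7
best[2] = 14  (first piece 1, then best[1]=7)
best[3] = 21  (first piece 1, then best[2]=14)
best[4] = 28  (first piece 1, then best[3]=21)
best[5] = 35  (first piece 1, then best[4]=28)
best[6] = 42  (first piece 1, then best[5]=35)
best[7] = 49  (first piece 1, then best[6]=42)
best[8] = 58
best[9] = 65  (first piece 1, then best[8]=58)
One optimal cutting: 8 + 1 → $65.

65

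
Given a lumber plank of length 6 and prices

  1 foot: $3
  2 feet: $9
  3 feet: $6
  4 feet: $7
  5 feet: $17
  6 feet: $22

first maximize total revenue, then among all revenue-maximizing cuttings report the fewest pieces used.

Consider every possible first cut. r[k] is the best of p[i]+r[k−i] over all sellable i≤k.
r[1] = 3
r[2] = 9
r[3] = 12  (first piece 1, then r[2]=9)
r[4] = 18  (first piece 2, then r[2]=9)
r[5] = 21  (first piece 1, then r[4]=18)
r[6] = 27  (first piece 2, then r[4]=18)
Maximum revenue is $27.
Now minimize piece count subject to staying optimal: for each k, pieces[k] = 1 + min over i with p[i]+r[k−i]=r[k] of pieces[k−i].
pieces[3] = 2
pieces[4] = 2
pieces[5] = 3
pieces[6] = 3

3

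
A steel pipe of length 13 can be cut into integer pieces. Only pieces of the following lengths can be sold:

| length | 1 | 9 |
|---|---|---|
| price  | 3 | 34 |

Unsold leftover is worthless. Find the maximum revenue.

46

Consider every possible first cut. f[k] is the best of p[i]+f[k−i] over all sellable i≤k.
f[1] = 3
f[2] = 6  (first piece 1, then f[1]=3)
f[3] = 9  (first piece 1, then f[2]=6)
f[4] = 12  (first piece 1, then f[3]=9)
f[5] = 15  (first piece 1, then f[4]=12)
f[6] = 18  (first piece 1, then f[5]=15)
f[7] = 21  (first piece 1, then f[6]=18)
f[8] = 24  (first piece 1, then f[7]=21)
f[9] = max(3+24, 34+0) = 34
f[10] = max(3+34, 34+3) = 37
f[11] = max(3+37, 34+6) = 40
f[12] = max(3+40, 34+9) = 43
f[13] = max(3+43, 34+12) = 46
One optimal cutting: 9 + 1 + 1 + 1 + 1 → $46.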